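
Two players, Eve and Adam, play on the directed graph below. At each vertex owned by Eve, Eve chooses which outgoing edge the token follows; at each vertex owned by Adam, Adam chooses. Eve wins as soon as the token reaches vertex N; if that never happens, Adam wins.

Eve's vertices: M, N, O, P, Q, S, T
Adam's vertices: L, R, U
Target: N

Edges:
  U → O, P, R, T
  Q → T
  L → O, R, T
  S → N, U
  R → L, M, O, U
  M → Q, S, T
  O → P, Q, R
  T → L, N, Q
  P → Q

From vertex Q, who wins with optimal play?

A0 = {N}
A1: add {S, T} — S (Eve) has S→N; T (Eve) has T→N.
A2: add {M, Q} — M (Eve) has M→S; Q (Eve) has Q→T.
Q ∈ A2, so Eve can force the target.

Eve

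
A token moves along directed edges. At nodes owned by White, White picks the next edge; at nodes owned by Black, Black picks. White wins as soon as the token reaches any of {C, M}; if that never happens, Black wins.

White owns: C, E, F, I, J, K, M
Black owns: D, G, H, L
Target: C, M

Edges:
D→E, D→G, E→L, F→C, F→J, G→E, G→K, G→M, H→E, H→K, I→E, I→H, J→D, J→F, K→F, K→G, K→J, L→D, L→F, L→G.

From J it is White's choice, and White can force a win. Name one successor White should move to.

F

A0 = {C, M}
A1: add {F} — F (White) has F→C.
A2: add {J, K} — J (White) has J→F; K (White) has K→F.
A3 = A2; e.g. D (Black) can still go to E. Fixed point.
From J, successor F is in the attractor (rank 1); the other successor D is not.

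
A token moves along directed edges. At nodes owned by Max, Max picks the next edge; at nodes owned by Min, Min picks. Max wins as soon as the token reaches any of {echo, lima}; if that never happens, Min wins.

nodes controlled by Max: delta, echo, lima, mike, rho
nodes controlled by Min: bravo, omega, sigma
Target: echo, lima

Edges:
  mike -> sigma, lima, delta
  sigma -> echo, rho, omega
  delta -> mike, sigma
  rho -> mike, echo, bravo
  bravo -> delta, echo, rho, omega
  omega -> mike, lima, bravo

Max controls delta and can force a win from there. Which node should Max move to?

A0 = {echo, lima}
A1: add {mike, rho} — mike (Max) has mike→lima; rho (Max) has rho→echo.
A2: add {delta} — delta (Max) has delta→mike.
A3 = A2; e.g. sigma (Min) can still go to omega. Fixed point.
From delta, successor mike is in the attractor (rank 1); the other successor sigma is not.

mike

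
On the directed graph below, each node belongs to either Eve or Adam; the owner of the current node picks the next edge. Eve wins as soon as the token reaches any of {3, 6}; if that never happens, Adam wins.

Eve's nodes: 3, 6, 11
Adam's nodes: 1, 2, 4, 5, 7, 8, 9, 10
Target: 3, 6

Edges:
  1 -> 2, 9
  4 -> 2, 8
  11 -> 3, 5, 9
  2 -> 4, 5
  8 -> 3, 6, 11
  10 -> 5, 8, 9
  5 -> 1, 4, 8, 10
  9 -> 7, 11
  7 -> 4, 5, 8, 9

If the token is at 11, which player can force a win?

Eve

A0 = {3, 6}
A1: add {11} — 11 (Eve) has 11→3.
11 ∈ A1, so Eve can force the target.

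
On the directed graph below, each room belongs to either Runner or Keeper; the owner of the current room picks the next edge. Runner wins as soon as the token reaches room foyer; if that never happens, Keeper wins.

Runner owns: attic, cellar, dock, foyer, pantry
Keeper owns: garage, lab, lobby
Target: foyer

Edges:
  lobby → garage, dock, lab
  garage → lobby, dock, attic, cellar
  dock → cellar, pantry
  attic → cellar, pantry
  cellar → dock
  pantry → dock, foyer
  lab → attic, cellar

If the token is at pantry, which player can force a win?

A0 = {foyer}
A1: add {pantry} — pantry (Runner) has pantry→foyer.
pantry ∈ A1, so Runner can force the target.

Runner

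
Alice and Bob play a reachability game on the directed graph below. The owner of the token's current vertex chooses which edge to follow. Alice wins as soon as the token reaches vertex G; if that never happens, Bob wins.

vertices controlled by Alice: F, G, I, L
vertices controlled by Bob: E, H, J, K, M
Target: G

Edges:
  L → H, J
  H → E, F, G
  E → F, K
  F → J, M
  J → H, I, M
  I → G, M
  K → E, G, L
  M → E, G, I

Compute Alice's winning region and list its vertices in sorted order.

G, I

A0 = {G}
A1: add {I} — I (Alice) has I→G.
A2 = A1; e.g. E (Bob) can still go to F. Fixed point.
Alice's winning region = {G, I}.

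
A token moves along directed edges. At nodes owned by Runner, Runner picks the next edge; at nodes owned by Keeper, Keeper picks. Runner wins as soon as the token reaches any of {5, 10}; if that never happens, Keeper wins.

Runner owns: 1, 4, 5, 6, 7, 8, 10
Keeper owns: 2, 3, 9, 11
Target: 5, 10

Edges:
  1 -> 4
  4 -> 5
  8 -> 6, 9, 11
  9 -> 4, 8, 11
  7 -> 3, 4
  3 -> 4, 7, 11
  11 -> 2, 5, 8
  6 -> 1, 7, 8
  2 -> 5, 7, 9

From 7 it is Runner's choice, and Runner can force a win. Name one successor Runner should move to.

4

A0 = {5, 10}
A1: add {4} — 4 (Runner) has 4→5.
A2: add {1, 7} — 1 (Runner) has 1→4; 7 (Runner) has 7→4.
A3: add {6} — 6 (Runner) has 6→1.
A4: add {8} — 8 (Runner) has 8→6.
A5 = A4; e.g. 2 (Keeper) can still go to 9. Fixed point.
From 7, successor 4 is in the attractor (rank 1); the other successor 3 is not.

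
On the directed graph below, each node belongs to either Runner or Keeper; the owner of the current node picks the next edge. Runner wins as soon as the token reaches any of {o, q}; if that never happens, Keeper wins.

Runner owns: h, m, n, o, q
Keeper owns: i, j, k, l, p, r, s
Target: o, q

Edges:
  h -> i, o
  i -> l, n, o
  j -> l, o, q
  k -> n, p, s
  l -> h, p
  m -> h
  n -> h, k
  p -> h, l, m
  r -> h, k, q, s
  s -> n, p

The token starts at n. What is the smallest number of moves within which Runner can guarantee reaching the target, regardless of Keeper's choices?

A0 = {o, q}
A1: add {h} — h (Runner) has h→o.
A2: add {m, n} — m (Runner) has m→h; n (Runner) has n→h.
A3 = A2; e.g. i (Keeper) can still go to l. Fixed point.
n enters the attractor at level 2, so Runner can force the target in 2 moves from there.

2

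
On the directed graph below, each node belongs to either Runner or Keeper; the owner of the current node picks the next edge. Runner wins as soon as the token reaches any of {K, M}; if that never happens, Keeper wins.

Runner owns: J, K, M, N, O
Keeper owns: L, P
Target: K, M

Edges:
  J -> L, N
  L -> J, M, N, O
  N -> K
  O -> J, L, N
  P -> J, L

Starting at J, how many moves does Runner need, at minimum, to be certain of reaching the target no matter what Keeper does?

A0 = {K, M}
A1: add {N} — N (Runner) has N→K.
A2: add {J, O} — J (Runner) has J→N; O (Runner) has O→N.
J enters the attractor at level 2, so Runner can force the target in 2 moves from there.

2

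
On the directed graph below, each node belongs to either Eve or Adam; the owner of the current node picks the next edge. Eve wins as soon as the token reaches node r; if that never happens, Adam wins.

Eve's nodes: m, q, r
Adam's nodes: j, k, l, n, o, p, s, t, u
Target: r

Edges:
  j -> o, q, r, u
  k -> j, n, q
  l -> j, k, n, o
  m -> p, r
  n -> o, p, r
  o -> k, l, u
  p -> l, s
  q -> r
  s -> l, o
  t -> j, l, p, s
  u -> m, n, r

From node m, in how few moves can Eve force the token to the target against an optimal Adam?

A0 = {r}
A1: add {m, q} — m (Eve) has m→r; q (Eve) has q→r.
A2 = A1; e.g. j (Adam) can still go to o. Fixed point.
m enters the attractor at level 1, so Eve can force the target in 1 move from there.

1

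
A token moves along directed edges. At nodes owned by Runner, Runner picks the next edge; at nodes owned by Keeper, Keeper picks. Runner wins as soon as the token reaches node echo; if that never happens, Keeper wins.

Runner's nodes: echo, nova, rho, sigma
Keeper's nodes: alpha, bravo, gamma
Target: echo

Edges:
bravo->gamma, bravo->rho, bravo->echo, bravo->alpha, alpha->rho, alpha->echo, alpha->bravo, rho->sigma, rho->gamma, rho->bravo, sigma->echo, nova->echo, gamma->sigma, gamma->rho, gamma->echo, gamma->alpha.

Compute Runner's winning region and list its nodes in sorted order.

echo, nova, rho, sigma

A0 = {echo}
A1: add {nova, sigma} — nova (Runner) has nova→echo; sigma (Runner) has sigma→echo.
A2: add {rho} — rho (Runner) has rho→sigma.
A3 = A2; e.g. gamma (Keeper) can still go to alpha. Fixed point.
Runner's winning region = {echo, nova, rho, sigma}.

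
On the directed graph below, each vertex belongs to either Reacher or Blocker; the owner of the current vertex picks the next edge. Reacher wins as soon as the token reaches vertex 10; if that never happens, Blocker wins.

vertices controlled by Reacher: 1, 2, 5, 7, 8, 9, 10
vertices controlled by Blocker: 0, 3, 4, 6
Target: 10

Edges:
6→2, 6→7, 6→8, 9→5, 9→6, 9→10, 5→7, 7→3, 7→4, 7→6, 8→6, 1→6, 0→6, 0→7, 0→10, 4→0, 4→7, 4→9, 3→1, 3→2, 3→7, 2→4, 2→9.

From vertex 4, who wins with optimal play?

Blocker

A0 = {10}
A1: add {9} — 9 (Reacher) has 9→10.
A2: add {2} — 2 (Reacher) has 2→9.
A3 = A2; e.g. 0 (Blocker) can still go to 6. Fixed point.
4 never enters the attractor, so Blocker can avoid the target forever.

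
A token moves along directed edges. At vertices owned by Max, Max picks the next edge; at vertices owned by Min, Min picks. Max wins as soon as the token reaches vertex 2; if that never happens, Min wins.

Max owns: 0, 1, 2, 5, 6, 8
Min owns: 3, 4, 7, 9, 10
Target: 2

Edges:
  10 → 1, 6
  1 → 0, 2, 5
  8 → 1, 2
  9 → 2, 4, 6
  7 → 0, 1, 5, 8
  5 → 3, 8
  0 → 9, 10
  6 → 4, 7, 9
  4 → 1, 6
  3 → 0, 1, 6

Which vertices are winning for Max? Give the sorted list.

A0 = {2}
A1: add {1, 8} — 1 (Max) has 1→2; 8 (Max) has 8→2.
A2: add {5} — 5 (Max) has 5→8.
A3 = A2; e.g. 0 (Max) has no edge into A2. Fixed point.
Max's winning region = {1, 2, 5, 8}.

1, 2, 5, 8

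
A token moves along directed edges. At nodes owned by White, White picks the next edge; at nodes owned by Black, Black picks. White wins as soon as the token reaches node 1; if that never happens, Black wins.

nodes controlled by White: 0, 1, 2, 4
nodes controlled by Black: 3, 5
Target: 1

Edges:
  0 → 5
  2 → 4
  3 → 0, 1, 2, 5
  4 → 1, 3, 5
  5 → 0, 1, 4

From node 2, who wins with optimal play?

White

A0 = {1}
A1: add {4} — 4 (White) has 4→1.
A2: add {2} — 2 (White) has 2→4.
A3 = A2; e.g. 0 (White) has no edge into A2. Fixed point.
2 ∈ A2, so White can force the target.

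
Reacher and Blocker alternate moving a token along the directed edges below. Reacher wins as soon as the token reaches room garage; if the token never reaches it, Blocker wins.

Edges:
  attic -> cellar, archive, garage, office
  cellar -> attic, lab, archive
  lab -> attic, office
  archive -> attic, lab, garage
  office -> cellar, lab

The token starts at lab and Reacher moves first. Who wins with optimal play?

Track states (vertex, player-to-move).
A0 = {(garage,Reacher), (garage,Blocker)}
A1: add {(attic,Reacher), (archive,Reacher)}.
A2 = A1; e.g. (attic,Blocker) stays out. (lab,Reacher) never enters ⇒ Blocker avoids the target.

Blocker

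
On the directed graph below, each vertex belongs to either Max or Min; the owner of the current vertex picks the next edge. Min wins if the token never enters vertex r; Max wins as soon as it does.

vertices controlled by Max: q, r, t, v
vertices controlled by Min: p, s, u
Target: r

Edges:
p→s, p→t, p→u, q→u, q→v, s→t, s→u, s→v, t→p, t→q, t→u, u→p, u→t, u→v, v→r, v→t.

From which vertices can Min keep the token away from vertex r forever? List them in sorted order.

A0 = {r}
A1: add {v} — v (Max) has v→r.
A2: add {q} — q (Max) has q→v.
A3: add {t} — t (Max) has t→q.
A4 = A3; e.g. p (Min) can still go to s. Fixed point.
Max's attractor = {q, r, t, v}; Min avoids the target exactly from the complement.

p, s, u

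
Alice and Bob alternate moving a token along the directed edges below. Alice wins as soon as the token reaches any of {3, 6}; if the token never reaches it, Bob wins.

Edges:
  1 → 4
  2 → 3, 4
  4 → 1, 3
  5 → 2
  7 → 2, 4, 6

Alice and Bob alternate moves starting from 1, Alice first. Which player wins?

Track states (vertex, player-to-move).
A0 = {(3,Alice), (3,Bob), (6,Alice), (6,Bob)}
A1: add {(2,Alice), (4,Alice), (7,Alice)}.
A2: add {(1,Bob), (2,Bob), (5,Bob), (7,Bob)}.
A3: add {(5,Alice)}.
A4 = A3; e.g. (1,Alice) stays out. (1,Alice) never enters ⇒ Bob avoids the target.

Bob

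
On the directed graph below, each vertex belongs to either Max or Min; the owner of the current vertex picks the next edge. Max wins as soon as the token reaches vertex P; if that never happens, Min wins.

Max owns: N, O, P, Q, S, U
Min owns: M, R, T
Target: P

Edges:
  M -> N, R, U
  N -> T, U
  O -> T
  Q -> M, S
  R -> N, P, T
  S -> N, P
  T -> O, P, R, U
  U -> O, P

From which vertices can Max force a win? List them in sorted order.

A0 = {P}
A1: add {S, U} — S (Max) has S→P; U (Max) has U→P.
A2: add {N, Q} — N (Max) has N→U; Q (Max) has Q→S.
A3 = A2; e.g. M (Min) can still go to R. Fixed point.
Max's winning region = {N, P, Q, S, U}.

N, P, Q, S, U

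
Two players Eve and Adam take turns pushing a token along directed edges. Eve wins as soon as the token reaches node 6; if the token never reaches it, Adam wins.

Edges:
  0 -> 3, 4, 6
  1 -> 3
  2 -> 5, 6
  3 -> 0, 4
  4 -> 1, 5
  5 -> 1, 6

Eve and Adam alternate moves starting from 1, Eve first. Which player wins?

Adam

Track states (vertex, player-to-move).
A0 = {(6,Eve), (6,Adam)}
A1: add {(0,Eve), (2,Eve), (5,Eve)}.
A2: add {(2,Adam)}.
A3 = A2; e.g. (0,Adam) stays out. (1,Eve) never enters ⇒ Adam avoids the target.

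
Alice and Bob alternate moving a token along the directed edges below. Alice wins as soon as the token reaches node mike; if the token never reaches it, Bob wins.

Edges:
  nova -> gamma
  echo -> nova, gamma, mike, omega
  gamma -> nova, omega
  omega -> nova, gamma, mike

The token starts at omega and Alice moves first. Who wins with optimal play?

Alice

Track states (vertex, player-to-move).
A0 = {(mike,Alice), (mike,Bob)}
A1: add {(echo,Alice), (omega,Alice)}.
(omega,Alice) ∈ A1 ⇒ Alice forces the target.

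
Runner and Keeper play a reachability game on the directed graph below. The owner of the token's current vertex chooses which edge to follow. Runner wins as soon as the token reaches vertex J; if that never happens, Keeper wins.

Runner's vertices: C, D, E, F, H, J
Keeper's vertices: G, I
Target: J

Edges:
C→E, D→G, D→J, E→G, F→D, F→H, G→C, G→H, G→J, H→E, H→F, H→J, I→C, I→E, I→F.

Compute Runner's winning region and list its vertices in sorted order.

A0 = {J}
A1: add {D, H} — D (Runner) has D→J; H (Runner) has H→J.
A2: add {F} — F (Runner) has F→D.
A3 = A2; e.g. C (Runner) has no edge into A2. Fixed point.
Runner's winning region = {D, F, H, J}.

D, F, H, J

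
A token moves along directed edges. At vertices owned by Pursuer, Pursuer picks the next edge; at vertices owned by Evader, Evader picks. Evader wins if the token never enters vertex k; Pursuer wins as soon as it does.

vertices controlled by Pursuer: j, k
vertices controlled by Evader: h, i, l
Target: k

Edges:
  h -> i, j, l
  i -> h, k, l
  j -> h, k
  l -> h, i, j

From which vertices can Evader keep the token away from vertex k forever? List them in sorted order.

A0 = {k}
A1: add {j} — j (Pursuer) has j→k.
A2 = A1; e.g. h (Evader) can still go to i. Fixed point.
Pursuer's attractor = {j, k}; Evader avoids the target exactly from the complement.

h, i, l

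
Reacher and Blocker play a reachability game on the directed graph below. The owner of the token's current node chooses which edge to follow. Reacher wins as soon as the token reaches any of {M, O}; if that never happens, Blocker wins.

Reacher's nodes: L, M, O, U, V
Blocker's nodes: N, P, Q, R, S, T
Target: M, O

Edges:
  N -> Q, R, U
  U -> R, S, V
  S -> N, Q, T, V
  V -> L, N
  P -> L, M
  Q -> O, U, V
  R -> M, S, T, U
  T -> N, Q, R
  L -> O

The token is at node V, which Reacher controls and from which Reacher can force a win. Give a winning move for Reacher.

L

A0 = {M, O}
A1: add {L} — L (Reacher) has L→O.
A2: add {P, V} — P (Blocker): all of {L, M} already in; V (Reacher) has V→L.
A3: add {U} — U (Reacher) has U→V.
A4: add {Q} — Q (Blocker): all of {O, U, V} already in.
A5 = A4; e.g. N (Blocker) can still go to R. Fixed point.
From V, successor L is in the attractor (rank 1); the other successor N is not.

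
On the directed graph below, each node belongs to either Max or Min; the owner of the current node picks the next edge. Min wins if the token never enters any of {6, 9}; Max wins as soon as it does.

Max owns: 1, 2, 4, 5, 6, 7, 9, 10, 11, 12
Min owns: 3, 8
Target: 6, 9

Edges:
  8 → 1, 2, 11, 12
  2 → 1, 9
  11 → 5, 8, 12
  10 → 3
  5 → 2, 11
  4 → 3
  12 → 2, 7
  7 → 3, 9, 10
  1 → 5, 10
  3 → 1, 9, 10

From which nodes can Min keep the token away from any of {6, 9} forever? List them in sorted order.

A0 = {6, 9}
A1: add {2, 7} — 2 (Max) has 2→9; 7 (Max) has 7→9.
A2: add {5, 12} — 5 (Max) has 5→2; 12 (Max) has 12→2.
A3: add {1, 11} — 1 (Max) has 1→5; 11 (Max) has 11→5.
A4: add {8} — 8 (Min): all of {1, 2, 11, 12} already in.
A5 = A4; e.g. 3 (Min) can still go to 10. Fixed point.
Max's attractor = {1, 2, 5, 6, 7, 8, 9, 11, 12}; Min avoids the target exactly from the complement.

3, 4, 10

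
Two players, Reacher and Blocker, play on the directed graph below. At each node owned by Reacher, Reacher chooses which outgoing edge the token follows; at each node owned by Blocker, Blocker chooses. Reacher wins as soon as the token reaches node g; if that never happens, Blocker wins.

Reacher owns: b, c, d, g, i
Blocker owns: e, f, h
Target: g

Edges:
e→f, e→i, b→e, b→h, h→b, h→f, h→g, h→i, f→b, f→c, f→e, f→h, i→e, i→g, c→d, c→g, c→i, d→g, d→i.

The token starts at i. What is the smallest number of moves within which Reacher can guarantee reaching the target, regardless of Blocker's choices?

A0 = {g}
A1: add {c, d, i} — c (Reacher) has c→g; d (Reacher) has d→g; i (Reacher) has i→g.
A2 = A1; e.g. b (Reacher) has no edge into A1. Fixed point.
i enters the attractor at level 1, so Reacher can force the target in 1 move from there.

1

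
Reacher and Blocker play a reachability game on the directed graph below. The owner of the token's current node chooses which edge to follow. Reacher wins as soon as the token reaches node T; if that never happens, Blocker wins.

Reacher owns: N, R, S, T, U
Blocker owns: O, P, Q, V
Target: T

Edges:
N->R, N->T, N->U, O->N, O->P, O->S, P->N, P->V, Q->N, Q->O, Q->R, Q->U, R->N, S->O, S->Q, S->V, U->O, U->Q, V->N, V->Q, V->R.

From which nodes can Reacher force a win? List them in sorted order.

N, R, T

A0 = {T}
A1: add {N} — N (Reacher) has N→T.
A2: add {R} — R (Reacher) has R→N.
A3 = A2; e.g. O (Blocker) can still go to P. Fixed point.
Reacher's winning region = {N, R, T}.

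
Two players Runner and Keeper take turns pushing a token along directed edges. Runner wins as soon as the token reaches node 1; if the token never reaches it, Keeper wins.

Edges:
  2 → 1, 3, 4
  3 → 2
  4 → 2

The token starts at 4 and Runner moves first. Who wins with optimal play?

Track states (vertex, player-to-move).
A0 = {(1,Runner), (1,Keeper)}
A1: add {(2,Runner)}.
A2: add {(3,Keeper), (4,Keeper)}.
A3 = A2; e.g. (2,Keeper) stays out. (4,Runner) never enters ⇒ Keeper avoids the target.

Keeper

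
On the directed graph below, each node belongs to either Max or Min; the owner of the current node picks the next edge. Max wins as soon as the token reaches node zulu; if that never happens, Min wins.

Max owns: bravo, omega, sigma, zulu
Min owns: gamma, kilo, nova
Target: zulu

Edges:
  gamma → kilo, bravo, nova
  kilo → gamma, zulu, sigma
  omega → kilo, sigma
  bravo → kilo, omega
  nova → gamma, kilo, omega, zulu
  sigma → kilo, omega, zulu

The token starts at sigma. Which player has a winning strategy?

A0 = {zulu}
A1: add {sigma} — sigma (Max) has sigma→zulu.
sigma ∈ A1, so Max can force the target.

Max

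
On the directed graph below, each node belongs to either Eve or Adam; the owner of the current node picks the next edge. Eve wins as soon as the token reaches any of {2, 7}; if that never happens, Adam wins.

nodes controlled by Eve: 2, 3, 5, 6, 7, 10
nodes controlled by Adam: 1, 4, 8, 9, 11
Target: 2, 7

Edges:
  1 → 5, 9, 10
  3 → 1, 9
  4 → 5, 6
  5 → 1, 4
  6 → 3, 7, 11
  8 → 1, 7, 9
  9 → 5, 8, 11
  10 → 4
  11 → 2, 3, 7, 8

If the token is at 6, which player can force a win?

A0 = {2, 7}
A1: add {6} — 6 (Eve) has 6→7.
A2 = A1; e.g. 1 (Adam) can still go to 5. Fixed point.
6 ∈ A1, so Eve can force the target.

Eve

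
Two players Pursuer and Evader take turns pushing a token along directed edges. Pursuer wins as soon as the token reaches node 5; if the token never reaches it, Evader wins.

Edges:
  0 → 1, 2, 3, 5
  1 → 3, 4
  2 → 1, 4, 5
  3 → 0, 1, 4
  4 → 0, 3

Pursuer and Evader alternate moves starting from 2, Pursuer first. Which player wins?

Track states (vertex, player-to-move).
A0 = {(5,Pursuer), (5,Evader)}
A1: add {(0,Pursuer), (2,Pursuer)}.
(2,Pursuer) ∈ A1 ⇒ Pursuer forces the target.

Pursuer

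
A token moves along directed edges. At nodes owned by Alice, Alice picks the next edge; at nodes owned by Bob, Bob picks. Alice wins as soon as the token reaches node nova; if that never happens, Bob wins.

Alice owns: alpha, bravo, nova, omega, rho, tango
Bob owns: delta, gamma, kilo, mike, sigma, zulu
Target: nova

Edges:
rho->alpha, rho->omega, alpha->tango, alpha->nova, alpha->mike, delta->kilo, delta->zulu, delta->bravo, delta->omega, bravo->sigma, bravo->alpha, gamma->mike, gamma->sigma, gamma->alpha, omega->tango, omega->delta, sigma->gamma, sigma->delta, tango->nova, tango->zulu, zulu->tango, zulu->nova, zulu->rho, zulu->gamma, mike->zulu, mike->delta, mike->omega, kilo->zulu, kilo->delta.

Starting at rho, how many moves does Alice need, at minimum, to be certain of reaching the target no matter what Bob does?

A0 = {nova}
A1: add {alpha, tango} — tango (Alice) has tango→nova; alpha (Alice) has alpha→nova.
A2: add {bravo, omega, rho} — rho (Alice) has rho→alpha; bravo (Alice) has bravo→alpha; omega (Alice) has omega→tango.
A3 = A2; e.g. kilo (Bob) can still go to zulu. Fixed point.
rho enters the attractor at level 2, so Alice can force the target in 2 moves from there.

2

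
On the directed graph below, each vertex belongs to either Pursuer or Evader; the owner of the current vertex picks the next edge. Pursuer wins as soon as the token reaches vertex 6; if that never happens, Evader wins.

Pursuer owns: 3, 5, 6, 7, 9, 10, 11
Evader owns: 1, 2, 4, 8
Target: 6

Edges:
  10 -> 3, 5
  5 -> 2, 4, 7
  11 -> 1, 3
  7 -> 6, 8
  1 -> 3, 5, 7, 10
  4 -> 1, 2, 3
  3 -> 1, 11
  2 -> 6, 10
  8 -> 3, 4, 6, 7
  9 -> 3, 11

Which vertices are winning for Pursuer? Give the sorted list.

2, 5, 6, 7, 10

A0 = {6}
A1: add {7} — 7 (Pursuer) has 7→6.
A2: add {5} — 5 (Pursuer) has 5→7.
A3: add {10} — 10 (Pursuer) has 10→5.
A4: add {2} — 2 (Evader): all of {6, 10} already in.
A5 = A4; e.g. 1 (Evader) can still go to 3. Fixed point.
Pursuer's winning region = {2, 5, 6, 7, 10}.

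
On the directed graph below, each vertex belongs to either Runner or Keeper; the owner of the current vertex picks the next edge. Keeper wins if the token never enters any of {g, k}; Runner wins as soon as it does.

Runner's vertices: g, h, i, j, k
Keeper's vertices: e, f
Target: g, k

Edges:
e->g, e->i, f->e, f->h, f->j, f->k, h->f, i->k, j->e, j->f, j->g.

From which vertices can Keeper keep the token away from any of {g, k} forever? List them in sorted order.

A0 = {g, k}
A1: add {i, j} — i (Runner) has i→k; j (Runner) has j→g.
A2: add {e} — e (Keeper): all of {g, i} already in.
A3 = A2; e.g. f (Keeper) can still go to h. Fixed point.
Runner's attractor = {e, g, i, j, k}; Keeper avoids the target exactly from the complement.

f, h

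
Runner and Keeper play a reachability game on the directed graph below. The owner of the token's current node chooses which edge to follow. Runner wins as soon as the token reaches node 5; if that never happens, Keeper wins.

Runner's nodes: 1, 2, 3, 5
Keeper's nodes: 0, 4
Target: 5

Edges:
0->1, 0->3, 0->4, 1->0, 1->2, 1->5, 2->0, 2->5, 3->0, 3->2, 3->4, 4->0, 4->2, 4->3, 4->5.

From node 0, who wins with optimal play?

Keeper

A0 = {5}
A1: add {1, 2} — 1 (Runner) has 1→5; 2 (Runner) has 2→5.
A2: add {3} — 3 (Runner) has 3→2.
A3 = A2; e.g. 0 (Keeper) can still go to 4. Fixed point.
0 never enters the attractor, so Keeper can avoid the target forever.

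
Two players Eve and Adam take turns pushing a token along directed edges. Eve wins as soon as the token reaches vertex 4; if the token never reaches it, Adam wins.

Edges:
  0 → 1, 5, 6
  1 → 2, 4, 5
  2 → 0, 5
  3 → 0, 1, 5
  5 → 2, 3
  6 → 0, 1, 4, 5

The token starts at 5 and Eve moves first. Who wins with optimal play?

Track states (vertex, player-to-move).
A0 = {(4,Eve), (4,Adam)}
A1: add {(1,Eve), (6,Eve)}.
A2 = A1; e.g. (0,Eve) stays out. (5,Eve) never enters ⇒ Adam avoids the target.

Adam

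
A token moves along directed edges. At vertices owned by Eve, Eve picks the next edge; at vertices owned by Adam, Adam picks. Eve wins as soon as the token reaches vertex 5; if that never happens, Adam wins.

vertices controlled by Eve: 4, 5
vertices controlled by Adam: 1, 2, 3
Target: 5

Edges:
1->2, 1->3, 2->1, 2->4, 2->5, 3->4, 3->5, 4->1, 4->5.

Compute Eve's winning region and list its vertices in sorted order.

A0 = {5}
A1: add {4} — 4 (Eve) has 4→5.
A2: add {3} — 3 (Adam): all of {4, 5} already in.
A3 = A2; e.g. 1 (Adam) can still go to 2. Fixed point.
Eve's winning region = {3, 4, 5}.

3, 4, 5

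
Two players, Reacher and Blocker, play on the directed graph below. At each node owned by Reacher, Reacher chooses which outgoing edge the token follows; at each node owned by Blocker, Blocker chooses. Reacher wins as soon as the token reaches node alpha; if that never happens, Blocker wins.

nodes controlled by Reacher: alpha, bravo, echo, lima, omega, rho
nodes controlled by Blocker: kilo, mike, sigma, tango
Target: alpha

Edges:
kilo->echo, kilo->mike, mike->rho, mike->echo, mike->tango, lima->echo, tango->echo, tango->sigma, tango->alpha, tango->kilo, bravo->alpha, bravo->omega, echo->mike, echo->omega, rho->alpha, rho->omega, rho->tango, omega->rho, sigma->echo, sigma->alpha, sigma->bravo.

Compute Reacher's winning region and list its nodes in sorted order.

A0 = {alpha}
A1: add {bravo, rho} — rho (Reacher) has rho→alpha; bravo (Reacher) has bravo→alpha.
A2: add {omega} — omega (Reacher) has omega→rho.
A3: add {echo} — echo (Reacher) has echo→omega.
A4: add {lima, sigma} — lima (Reacher) has lima→echo; sigma (Blocker): all of {echo, alpha, bravo} already in.
A5 = A4; e.g. kilo (Blocker) can still go to mike. Fixed point.
Reacher's winning region = {alpha, bravo, echo, lima, omega, rho, sigma}.

alpha, bravo, echo, lima, omega, rho, sigma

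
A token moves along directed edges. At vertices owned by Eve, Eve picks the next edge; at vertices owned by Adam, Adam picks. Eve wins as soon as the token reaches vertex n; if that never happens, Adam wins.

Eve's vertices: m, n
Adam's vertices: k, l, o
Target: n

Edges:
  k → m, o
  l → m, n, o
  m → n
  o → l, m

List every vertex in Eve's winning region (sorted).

A0 = {n}
A1: add {m} — m (Eve) has m→n.
A2 = A1; e.g. k (Adam) can still go to o. Fixed point.
Eve's winning region = {m, n}.

m, n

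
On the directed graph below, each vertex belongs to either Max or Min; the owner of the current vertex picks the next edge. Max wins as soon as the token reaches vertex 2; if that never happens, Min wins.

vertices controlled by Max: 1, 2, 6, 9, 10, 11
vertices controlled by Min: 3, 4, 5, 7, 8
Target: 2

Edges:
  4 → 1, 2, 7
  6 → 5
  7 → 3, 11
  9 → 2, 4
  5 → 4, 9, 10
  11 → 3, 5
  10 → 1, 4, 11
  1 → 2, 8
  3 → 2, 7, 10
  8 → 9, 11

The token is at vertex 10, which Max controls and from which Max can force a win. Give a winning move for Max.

1

A0 = {2}
A1: add {1, 9} — 1 (Max) has 1→2; 9 (Max) has 9→2.
A2: add {10} — 10 (Max) has 10→1.
A3 = A2; e.g. 3 (Min) can still go to 7. Fixed point.
From 10, successor 1 is in the attractor (rank 1); the other successors 4, 11 are not.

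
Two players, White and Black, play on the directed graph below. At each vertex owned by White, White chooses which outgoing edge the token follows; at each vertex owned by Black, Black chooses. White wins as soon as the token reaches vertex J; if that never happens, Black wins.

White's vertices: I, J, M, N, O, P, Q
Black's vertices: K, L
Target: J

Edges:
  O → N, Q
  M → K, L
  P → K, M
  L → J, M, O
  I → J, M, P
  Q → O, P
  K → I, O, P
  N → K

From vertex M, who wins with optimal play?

A0 = {J}
A1: add {I} — I (White) has I→J.
A2 = A1; e.g. K (Black) can still go to O. Fixed point.
M never enters the attractor, so Black can avoid the target forever.

Black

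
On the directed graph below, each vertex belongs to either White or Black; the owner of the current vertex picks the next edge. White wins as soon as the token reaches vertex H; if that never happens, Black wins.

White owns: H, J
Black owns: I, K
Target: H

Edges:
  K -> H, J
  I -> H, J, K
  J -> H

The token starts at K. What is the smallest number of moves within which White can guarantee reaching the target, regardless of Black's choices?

A0 = {H}
A1: add {J} — J (White) has J→H.
A2: add {K} — K (Black): all of {H, J} already in.
K enters the attractor at level 2, so White can force the target in 2 moves from there.

2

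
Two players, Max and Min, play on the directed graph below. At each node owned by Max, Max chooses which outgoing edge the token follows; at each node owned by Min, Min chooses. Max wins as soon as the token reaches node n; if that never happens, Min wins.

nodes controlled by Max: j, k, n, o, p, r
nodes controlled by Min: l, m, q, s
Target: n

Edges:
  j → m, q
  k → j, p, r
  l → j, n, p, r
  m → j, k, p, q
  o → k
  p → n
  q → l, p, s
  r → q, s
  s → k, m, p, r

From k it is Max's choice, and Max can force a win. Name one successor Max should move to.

p

A0 = {n}
A1: add {p} — p (Max) has p→n.
A2: add {k} — k (Max) has k→p.
A3: add {o} — o (Max) has o→k.
A4 = A3; e.g. j (Max) has no edge into A3. Fixed point.
From k, successor p is in the attractor (rank 1); the other successors j, r are not.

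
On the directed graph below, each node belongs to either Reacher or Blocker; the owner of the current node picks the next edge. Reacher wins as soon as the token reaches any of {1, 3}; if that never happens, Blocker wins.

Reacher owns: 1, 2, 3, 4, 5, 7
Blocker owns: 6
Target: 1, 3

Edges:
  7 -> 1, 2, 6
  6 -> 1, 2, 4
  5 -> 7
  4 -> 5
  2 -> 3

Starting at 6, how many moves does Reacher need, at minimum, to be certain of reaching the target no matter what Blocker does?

A0 = {1, 3}
A1: add {2, 7} — 2 (Reacher) has 2→3; 7 (Reacher) has 7→1.
A2: add {5} — 5 (Reacher) has 5→7.
A3: add {4} — 4 (Reacher) has 4→5.
A4: add {6} — 6 (Blocker): all of {1, 2, 4} already in.
A4 = all vertices. Fixed point.
6 enters the attractor at level 4, so Reacher can force the target in 4 moves from there.

4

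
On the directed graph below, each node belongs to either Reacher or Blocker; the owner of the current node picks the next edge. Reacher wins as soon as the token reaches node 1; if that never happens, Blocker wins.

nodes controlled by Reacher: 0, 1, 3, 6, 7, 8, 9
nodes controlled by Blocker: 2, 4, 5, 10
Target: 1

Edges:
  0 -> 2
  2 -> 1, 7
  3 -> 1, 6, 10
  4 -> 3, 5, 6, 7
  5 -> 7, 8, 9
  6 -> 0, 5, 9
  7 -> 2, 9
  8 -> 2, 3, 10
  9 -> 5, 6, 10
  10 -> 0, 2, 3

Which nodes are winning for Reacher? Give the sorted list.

A0 = {1}
A1: add {3} — 3 (Reacher) has 3→1.
A2: add {8} — 8 (Reacher) has 8→3.
A3 = A2; e.g. 0 (Reacher) has no edge into A2. Fixed point.
Reacher's winning region = {1, 3, 8}.

1, 3, 8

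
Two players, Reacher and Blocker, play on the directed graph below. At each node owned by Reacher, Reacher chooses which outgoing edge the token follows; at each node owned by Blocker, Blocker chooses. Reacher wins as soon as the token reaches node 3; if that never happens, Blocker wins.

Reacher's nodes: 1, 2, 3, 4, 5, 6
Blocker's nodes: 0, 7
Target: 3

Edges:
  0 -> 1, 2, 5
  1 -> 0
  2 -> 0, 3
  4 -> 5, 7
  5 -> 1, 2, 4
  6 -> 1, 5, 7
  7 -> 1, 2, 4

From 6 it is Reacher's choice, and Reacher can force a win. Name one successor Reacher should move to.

5

A0 = {3}
A1: add {2} — 2 (Reacher) has 2→3.
A2: add {5} — 5 (Reacher) has 5→2.
A3: add {4, 6} — 4 (Reacher) has 4→5; 6 (Reacher) has 6→5.
A4 = A3; e.g. 0 (Blocker) can still go to 1. Fixed point.
From 6, successor 5 is in the attractor (rank 2); the other successors 1, 7 are not.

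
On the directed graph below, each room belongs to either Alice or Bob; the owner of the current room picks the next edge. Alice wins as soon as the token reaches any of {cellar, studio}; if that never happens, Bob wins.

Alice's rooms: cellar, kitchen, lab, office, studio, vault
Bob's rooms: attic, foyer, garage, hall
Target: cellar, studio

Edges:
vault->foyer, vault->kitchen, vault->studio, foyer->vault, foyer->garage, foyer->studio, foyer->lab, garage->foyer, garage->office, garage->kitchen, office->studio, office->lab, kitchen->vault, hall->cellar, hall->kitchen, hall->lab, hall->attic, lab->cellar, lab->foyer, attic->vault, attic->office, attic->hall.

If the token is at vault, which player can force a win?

A0 = {cellar, studio}
A1: add {lab, office, vault} — vault (Alice) has vault→studio; office (Alice) has office→studio; lab (Alice) has lab→cellar.
vault ∈ A1, so Alice can force the target.

Alice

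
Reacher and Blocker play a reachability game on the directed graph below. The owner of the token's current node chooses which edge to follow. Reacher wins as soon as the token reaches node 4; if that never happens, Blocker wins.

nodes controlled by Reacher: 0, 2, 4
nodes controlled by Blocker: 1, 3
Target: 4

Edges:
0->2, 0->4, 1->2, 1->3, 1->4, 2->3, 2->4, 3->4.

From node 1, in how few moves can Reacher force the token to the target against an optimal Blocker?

A0 = {4}
A1: add {0, 2, 3} — 0 (Reacher) has 0→4; 2 (Reacher) has 2→4; 3 (Blocker): all of {4} already in.
A2: add {1} — 1 (Blocker): all of {2, 3, 4} already in.
A2 = all vertices. Fixed point.
1 enters the attractor at level 2, so Reacher can force the target in 2 moves from there.

2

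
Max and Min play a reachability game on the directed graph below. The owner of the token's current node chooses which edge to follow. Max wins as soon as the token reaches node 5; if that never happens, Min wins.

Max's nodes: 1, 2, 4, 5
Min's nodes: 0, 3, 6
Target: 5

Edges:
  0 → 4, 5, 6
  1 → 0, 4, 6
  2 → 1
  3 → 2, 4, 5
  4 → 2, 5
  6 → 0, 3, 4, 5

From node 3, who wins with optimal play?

A0 = {5}
A1: add {4} — 4 (Max) has 4→5.
A2: add {1} — 1 (Max) has 1→4.
A3: add {2} — 2 (Max) has 2→1.
A4: add {3} — 3 (Min): all of {2, 4, 5} already in.
A5 = A4; e.g. 0 (Min) can still go to 6. Fixed point.
3 ∈ A4, so Max can force the target.

Max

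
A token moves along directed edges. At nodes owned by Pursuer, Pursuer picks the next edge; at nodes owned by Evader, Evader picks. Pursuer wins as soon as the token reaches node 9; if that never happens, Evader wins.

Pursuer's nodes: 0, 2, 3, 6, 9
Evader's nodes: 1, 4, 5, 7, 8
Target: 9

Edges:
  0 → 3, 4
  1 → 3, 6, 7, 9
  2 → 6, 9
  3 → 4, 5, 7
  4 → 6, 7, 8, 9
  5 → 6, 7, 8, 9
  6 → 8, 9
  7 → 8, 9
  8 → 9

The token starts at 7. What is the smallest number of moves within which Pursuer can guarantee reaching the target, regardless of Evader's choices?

A0 = {9}
A1: add {2, 6, 8} — 2 (Pursuer) has 2→9; 6 (Pursuer) has 6→9; 8 (Evader): all of {9} already in.
A2: add {7} — 7 (Evader): all of {8, 9} already in.
7 enters the attractor at level 2, so Pursuer can force the target in 2 moves from there.

2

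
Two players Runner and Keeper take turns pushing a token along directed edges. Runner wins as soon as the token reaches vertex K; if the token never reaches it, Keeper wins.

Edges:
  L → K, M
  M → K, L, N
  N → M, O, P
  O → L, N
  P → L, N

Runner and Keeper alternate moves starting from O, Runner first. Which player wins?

Track states (vertex, player-to-move).
A0 = {(K,Runner), (K,Keeper)}
A1: add {(L,Runner), (M,Runner)}.
A2: add {(L,Keeper)}.
A3: add {(O,Runner), (P,Runner)}.
(O,Runner) ∈ A3 ⇒ Runner forces the target.

Runner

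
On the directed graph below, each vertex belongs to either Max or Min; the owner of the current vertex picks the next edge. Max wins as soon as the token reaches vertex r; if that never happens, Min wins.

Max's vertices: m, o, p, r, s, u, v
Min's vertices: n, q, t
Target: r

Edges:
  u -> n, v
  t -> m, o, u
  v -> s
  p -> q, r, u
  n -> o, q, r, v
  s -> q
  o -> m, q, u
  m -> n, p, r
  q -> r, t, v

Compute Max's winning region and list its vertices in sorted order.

m, o, p, r

A0 = {r}
A1: add {m, p} — m (Max) has m→r; p (Max) has p→r.
A2: add {o} — o (Max) has o→m.
A3 = A2; e.g. n (Min) can still go to q. Fixed point.
Max's winning region = {m, o, p, r}.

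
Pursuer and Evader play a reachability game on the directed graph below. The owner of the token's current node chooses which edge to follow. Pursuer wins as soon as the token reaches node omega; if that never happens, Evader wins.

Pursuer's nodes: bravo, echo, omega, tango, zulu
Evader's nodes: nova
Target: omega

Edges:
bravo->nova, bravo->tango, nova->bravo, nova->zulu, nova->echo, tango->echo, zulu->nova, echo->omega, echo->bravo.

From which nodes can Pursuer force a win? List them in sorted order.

bravo, echo, omega, tango

A0 = {omega}
A1: add {echo} — echo (Pursuer) has echo→omega.
A2: add {tango} — tango (Pursuer) has tango→echo.
A3: add {bravo} — bravo (Pursuer) has bravo→tango.
A4 = A3; e.g. nova (Evader) can still go to zulu. Fixed point.
Pursuer's winning region = {bravo, echo, omega, tango}.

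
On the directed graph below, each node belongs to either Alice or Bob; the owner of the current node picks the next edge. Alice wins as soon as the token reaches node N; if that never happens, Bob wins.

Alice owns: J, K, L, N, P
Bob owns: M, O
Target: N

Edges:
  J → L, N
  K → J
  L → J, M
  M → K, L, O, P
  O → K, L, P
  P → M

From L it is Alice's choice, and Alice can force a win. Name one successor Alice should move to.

A0 = {N}
A1: add {J} — J (Alice) has J→N.
A2: add {K, L} — K (Alice) has K→J; L (Alice) has L→J.
A3 = A2; e.g. M (Bob) can still go to O. Fixed point.
From L, successor J is in the attractor (rank 1); the other successor M is not.

J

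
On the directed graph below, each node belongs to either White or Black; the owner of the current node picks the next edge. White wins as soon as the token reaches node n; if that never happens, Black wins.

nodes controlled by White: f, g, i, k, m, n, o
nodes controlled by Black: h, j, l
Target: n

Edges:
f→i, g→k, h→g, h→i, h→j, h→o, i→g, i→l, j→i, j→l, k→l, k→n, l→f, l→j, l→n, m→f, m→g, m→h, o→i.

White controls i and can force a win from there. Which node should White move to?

g

A0 = {n}
A1: add {k} — k (White) has k→n.
A2: add {g} — g (White) has g→k.
A3: add {i, m} — i (White) has i→g; m (White) has m→g.
A4: add {f, o} — f (White) has f→i; o (White) has o→i.
A5 = A4; e.g. h (Black) can still go to j. Fixed point.
From i, successor g is in the attractor (rank 2); the other successor l is not.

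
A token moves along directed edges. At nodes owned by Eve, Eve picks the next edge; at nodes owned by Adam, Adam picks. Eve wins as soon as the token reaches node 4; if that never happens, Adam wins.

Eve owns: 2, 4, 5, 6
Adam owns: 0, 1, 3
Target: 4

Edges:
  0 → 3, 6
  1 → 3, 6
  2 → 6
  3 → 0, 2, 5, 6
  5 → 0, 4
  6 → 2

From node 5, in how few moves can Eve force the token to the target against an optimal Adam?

1

A0 = {4}
A1: add {5} — 5 (Eve) has 5→4.
A2 = A1; e.g. 0 (Adam) can still go to 3. Fixed point.
5 enters the attractor at level 1, so Eve can force the target in 1 move from there.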